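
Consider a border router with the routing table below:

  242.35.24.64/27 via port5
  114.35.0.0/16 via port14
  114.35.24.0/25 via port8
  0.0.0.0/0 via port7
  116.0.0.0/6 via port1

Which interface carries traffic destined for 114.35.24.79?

port8

Routes whose prefix contains 114.35.24.79:
  0.0.0.0/0 (default, matches everything) -> port7
  114.35.0.0/16 (114.35.0.0 - 114.35.255.255) -> port14
  114.35.24.0/25 (114.35.24.0 - 114.35.24.127) -> port8
More-specific entries that do NOT match:
  242.35.24.64/27 (242.35.24.64 - 242.35.24.95) does not contain 114.35.24.79
Longest matching prefix is /25 -> interface port8.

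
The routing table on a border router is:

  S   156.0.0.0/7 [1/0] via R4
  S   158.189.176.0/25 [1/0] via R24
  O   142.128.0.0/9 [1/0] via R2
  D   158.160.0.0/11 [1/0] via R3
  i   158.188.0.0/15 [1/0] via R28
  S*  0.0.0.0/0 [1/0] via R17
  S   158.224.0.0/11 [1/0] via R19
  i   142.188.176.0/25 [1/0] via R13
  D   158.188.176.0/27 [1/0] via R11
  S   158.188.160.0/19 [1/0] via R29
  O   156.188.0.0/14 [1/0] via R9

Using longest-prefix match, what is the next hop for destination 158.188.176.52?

Routes whose prefix contains 158.188.176.52:
  0.0.0.0/0 (default, matches everything) -> R17
  158.160.0.0/11 (158.160.0.0 - 158.191.255.255) -> R3
  158.188.0.0/15 (158.188.0.0 - 158.189.255.255) -> R28
  158.188.160.0/19 (158.188.160.0 - 158.188.191.255) -> R29
More-specific entries that do NOT match:
  158.188.176.0/27 (158.188.176.0 - 158.188.176.31) does not contain 158.188.176.52
  158.189.176.0/25 (158.189.176.0 - 158.189.176.127) does not contain 158.188.176.52
  142.188.176.0/25 (142.188.176.0 - 142.188.176.127) does not contain 158.188.176.52
Longest matching prefix is /19 -> next hop R29.

R29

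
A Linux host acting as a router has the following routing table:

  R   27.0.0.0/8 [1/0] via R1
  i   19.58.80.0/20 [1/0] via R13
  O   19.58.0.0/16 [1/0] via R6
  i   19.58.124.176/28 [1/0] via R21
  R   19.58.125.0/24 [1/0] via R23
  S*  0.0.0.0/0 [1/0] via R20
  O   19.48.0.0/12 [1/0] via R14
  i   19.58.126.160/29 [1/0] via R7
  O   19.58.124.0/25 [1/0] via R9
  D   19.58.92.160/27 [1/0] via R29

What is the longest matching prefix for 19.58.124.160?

Entries matching 19.58.124.160:
  0.0.0.0/0 (default, matches everything)
  19.48.0.0/12 (19.48.0.0 - 19.63.255.255)
  19.58.0.0/16 (19.58.0.0 - 19.58.255.255)
Most specific is 19.58.0.0/16.

19.58.0.0/16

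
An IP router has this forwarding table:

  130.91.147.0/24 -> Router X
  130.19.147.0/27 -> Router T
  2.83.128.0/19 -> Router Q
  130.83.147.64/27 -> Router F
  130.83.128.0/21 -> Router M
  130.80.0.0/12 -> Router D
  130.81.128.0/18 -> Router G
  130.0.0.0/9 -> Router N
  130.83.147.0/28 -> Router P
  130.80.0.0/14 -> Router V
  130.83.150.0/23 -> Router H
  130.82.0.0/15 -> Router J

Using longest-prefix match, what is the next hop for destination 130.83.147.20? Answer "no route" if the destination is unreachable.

Routes whose prefix contains 130.83.147.20:
  130.0.0.0/9 (130.0.0.0 - 130.127.255.255) -> Router N
  130.80.0.0/12 (130.80.0.0 - 130.95.255.255) -> Router D
  130.80.0.0/14 (130.80.0.0 - 130.83.255.255) -> Router V
  130.82.0.0/15 (130.82.0.0 - 130.83.255.255) -> Router J
More-specific entries that do NOT match:
  130.83.147.0/28 (130.83.147.0 - 130.83.147.15) does not contain 130.83.147.20
  130.19.147.0/27 (130.19.147.0 - 130.19.147.31) does not contain 130.83.147.20
  130.83.147.64/27 (130.83.147.64 - 130.83.147.95) does not contain 130.83.147.20
  130.91.147.0/24 (130.91.147.0 - 130.91.147.255) does not contain 130.83.147.20
  130.83.150.0/23 (130.83.150.0 - 130.83.151.255) does not contain 130.83.147.20
  130.83.128.0/21 (130.83.128.0 - 130.83.135.255) does not contain 130.83.147.20
  2.83.128.0/19 (2.83.128.0 - 2.83.159.255) does not contain 130.83.147.20
  130.81.128.0/18 (130.81.128.0 - 130.81.191.255) does not contain 130.83.147.20
Longest matching prefix is /15 -> next hop Router J.

Router J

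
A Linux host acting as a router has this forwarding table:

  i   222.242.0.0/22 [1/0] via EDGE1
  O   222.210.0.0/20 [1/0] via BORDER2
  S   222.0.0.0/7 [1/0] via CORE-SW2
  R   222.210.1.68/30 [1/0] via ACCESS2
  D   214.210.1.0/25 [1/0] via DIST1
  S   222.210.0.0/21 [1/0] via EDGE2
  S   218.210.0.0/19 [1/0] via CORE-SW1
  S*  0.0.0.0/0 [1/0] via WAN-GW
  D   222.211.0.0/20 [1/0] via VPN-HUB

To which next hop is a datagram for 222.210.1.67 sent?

Routes whose prefix contains 222.210.1.67:
  0.0.0.0/0 (default, matches everything) -> WAN-GW
  222.0.0.0/7 (222.0.0.0 - 223.255.255.255) -> CORE-SW2
  222.210.0.0/20 (222.210.0.0 - 222.210.15.255) -> BORDER2
  222.210.0.0/21 (222.210.0.0 - 222.210.7.255) -> EDGE2
More-specific entries that do NOT match:
  222.210.1.68/30 (222.210.1.68 - 222.210.1.71) does not contain 222.210.1.67
  214.210.1.0/25 (214.210.1.0 - 214.210.1.127) does not contain 222.210.1.67
  222.242.0.0/22 (222.242.0.0 - 222.242.3.255) does not contain 222.210.1.67
Longest matching prefix is /21 -> next hop EDGE2.

EDGE2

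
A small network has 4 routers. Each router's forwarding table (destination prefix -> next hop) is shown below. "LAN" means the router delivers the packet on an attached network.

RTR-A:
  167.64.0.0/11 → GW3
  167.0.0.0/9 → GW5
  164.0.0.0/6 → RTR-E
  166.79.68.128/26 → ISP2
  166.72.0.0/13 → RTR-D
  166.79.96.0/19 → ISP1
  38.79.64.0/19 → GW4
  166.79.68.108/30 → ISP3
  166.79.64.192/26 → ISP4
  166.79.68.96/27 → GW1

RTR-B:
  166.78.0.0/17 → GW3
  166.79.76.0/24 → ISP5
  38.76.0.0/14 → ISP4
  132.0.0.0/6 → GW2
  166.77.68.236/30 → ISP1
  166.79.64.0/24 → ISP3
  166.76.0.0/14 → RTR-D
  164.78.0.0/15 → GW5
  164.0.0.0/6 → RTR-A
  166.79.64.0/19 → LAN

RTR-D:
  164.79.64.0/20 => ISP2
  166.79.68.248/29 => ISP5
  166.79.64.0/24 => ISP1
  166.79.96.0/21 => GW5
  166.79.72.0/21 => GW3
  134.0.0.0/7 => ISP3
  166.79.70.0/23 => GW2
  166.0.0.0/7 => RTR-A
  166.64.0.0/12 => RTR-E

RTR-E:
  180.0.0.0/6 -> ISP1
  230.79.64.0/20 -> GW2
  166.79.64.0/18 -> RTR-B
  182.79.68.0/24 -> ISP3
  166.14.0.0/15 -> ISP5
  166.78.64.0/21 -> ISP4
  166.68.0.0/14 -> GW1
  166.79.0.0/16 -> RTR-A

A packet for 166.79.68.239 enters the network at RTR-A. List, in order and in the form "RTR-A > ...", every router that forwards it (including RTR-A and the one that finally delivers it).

RTR-A > RTR-D > RTR-E > RTR-B

At RTR-A: longest match for 166.79.68.239 is 166.72.0.0/13 -> RTR-D
At RTR-D: longest match for 166.79.68.239 is 166.64.0.0/12 -> RTR-E
At RTR-E: longest match for 166.79.68.239 is 166.79.64.0/18 -> RTR-B
At RTR-B: longest match for 166.79.68.239 is 166.79.64.0/19 -> LAN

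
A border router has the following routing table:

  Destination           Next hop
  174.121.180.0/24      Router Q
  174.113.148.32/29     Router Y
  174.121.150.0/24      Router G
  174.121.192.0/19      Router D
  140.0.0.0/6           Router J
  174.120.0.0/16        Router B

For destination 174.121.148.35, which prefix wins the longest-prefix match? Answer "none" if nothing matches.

174.121.148.35 is outside every listed prefix and there is no default route.

none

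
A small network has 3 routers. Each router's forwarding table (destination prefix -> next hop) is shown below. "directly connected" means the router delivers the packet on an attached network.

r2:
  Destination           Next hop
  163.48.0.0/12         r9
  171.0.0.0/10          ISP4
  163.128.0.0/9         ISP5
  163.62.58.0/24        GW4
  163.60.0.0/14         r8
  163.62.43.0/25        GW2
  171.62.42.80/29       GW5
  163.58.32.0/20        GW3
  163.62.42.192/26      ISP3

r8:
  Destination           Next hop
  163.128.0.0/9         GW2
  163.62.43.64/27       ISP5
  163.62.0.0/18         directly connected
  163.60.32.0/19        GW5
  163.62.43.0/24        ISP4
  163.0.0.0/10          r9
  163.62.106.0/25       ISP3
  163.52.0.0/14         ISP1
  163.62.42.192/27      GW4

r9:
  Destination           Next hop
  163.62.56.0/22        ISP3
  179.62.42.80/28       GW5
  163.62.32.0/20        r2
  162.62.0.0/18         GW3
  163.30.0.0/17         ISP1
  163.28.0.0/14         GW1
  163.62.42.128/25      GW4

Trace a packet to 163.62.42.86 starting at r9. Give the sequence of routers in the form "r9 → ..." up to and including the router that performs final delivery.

At r9: longest match for 163.62.42.86 is 163.62.32.0/20 -> r2
At r2: longest match for 163.62.42.86 is 163.60.0.0/14 -> r8
At r8: longest match for 163.62.42.86 is 163.62.0.0/18 -> directly connected

r9 → r2 → r8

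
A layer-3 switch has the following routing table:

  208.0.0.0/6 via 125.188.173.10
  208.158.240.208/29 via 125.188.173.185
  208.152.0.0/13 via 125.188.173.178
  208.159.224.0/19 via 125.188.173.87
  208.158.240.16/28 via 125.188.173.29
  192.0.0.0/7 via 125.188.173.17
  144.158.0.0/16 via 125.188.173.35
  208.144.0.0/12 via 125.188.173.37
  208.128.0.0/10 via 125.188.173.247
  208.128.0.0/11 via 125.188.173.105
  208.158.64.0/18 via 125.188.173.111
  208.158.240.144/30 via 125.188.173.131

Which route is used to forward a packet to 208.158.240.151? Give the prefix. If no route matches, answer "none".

Entries matching 208.158.240.151:
  208.0.0.0/6 (208.0.0.0 - 211.255.255.255)
  208.128.0.0/10 (208.128.0.0 - 208.191.255.255)
  208.128.0.0/11 (208.128.0.0 - 208.159.255.255)
  208.144.0.0/12 (208.144.0.0 - 208.159.255.255)
  208.152.0.0/13 (208.152.0.0 - 208.159.255.255)
Most specific is 208.152.0.0/13.

208.152.0.0/13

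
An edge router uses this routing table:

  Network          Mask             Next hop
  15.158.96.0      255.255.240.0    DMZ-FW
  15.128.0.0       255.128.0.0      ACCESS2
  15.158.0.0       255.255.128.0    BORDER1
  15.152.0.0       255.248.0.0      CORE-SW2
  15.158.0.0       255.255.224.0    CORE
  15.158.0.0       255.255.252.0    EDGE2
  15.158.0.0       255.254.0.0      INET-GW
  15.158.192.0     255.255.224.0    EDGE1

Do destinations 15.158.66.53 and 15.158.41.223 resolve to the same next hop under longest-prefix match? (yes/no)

yes

15.158.66.53: longest match 15.158.0.0/17 -> BORDER1
15.158.41.223: longest match 15.158.0.0/17 -> BORDER1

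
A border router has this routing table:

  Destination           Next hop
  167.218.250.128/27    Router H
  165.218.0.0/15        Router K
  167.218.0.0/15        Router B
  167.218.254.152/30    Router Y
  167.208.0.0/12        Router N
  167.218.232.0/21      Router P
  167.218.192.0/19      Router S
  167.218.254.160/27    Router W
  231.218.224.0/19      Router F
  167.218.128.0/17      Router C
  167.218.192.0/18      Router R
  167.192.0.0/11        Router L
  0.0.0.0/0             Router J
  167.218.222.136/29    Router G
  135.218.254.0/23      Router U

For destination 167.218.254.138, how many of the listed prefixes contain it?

6

Prefixes containing 167.218.254.138:
  0.0.0.0/0 (default, matches everything)
  167.192.0.0/11 (167.192.0.0 - 167.223.255.255)
  167.208.0.0/12 (167.208.0.0 - 167.223.255.255)
  167.218.0.0/15 (167.218.0.0 - 167.219.255.255)
  167.218.128.0/17 (167.218.128.0 - 167.218.255.255)
  167.218.192.0/18 (167.218.192.0 - 167.218.255.255)
Total matching entries: 6.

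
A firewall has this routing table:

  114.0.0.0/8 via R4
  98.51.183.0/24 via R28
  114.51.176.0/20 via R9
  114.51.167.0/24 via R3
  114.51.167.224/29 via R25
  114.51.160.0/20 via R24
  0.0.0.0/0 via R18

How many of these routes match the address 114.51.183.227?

3

Prefixes containing 114.51.183.227:
  0.0.0.0/0 (default, matches everything)
  114.0.0.0/8 (114.0.0.0 - 114.255.255.255)
  114.51.176.0/20 (114.51.176.0 - 114.51.191.255)
Total matching entries: 3.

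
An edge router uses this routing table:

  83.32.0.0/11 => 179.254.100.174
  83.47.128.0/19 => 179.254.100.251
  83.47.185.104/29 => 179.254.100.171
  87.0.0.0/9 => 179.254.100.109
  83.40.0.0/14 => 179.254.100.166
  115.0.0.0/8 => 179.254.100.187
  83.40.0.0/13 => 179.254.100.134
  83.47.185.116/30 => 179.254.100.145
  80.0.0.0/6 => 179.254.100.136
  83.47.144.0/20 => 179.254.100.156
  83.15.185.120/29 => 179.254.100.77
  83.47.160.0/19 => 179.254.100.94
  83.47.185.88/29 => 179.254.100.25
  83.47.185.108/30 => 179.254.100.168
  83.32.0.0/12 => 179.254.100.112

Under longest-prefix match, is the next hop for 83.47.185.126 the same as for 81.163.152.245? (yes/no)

no

83.47.185.126: longest match 83.47.160.0/19 -> 179.254.100.94
81.163.152.245: longest match 80.0.0.0/6 -> 179.254.100.136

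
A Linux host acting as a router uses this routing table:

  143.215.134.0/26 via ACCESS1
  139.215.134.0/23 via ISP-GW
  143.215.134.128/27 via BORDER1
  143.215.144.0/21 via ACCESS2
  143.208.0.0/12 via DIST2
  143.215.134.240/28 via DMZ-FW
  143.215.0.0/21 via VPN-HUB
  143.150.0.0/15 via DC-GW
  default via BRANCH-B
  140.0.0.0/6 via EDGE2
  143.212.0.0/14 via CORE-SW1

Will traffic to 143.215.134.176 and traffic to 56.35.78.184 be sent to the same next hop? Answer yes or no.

no

143.215.134.176: longest match 143.212.0.0/14 -> CORE-SW1
56.35.78.184: longest match 0.0.0.0/0 -> BRANCH-B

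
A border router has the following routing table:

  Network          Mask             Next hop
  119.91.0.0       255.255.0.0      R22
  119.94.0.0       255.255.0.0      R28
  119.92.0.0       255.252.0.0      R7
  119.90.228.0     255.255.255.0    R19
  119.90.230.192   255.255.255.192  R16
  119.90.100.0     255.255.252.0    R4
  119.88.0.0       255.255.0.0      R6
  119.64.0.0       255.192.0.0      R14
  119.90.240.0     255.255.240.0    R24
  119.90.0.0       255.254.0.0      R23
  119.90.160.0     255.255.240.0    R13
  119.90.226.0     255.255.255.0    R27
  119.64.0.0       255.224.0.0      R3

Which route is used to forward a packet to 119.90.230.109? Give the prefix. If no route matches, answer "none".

119.90.0.0/15

Entries matching 119.90.230.109:
  119.64.0.0/10 (119.64.0.0 - 119.127.255.255)
  119.64.0.0/11 (119.64.0.0 - 119.95.255.255)
  119.90.0.0/15 (119.90.0.0 - 119.91.255.255)
Most specific is 119.90.0.0/15.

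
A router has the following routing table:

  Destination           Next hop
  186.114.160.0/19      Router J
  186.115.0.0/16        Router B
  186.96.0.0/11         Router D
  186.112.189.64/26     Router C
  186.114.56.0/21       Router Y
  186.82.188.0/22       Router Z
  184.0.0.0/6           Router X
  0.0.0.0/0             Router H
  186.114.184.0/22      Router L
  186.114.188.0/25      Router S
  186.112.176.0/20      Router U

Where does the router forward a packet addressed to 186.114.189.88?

Routes whose prefix contains 186.114.189.88:
  0.0.0.0/0 (default, matches everything) -> Router H
  184.0.0.0/6 (184.0.0.0 - 187.255.255.255) -> Router X
  186.96.0.0/11 (186.96.0.0 - 186.127.255.255) -> Router D
  186.114.160.0/19 (186.114.160.0 - 186.114.191.255) -> Router J
More-specific entries that do NOT match:
  186.112.189.64/26 (186.112.189.64 - 186.112.189.127) does not contain 186.114.189.88
  186.114.188.0/25 (186.114.188.0 - 186.114.188.127) does not contain 186.114.189.88
  186.82.188.0/22 (186.82.188.0 - 186.82.191.255) does not contain 186.114.189.88
  186.114.184.0/22 (186.114.184.0 - 186.114.187.255) does not contain 186.114.189.88
  186.114.56.0/21 (186.114.56.0 - 186.114.63.255) does not contain 186.114.189.88
  186.112.176.0/20 (186.112.176.0 - 186.112.191.255) does not contain 186.114.189.88
Longest matching prefix is /19 -> next hop Router J.

Router J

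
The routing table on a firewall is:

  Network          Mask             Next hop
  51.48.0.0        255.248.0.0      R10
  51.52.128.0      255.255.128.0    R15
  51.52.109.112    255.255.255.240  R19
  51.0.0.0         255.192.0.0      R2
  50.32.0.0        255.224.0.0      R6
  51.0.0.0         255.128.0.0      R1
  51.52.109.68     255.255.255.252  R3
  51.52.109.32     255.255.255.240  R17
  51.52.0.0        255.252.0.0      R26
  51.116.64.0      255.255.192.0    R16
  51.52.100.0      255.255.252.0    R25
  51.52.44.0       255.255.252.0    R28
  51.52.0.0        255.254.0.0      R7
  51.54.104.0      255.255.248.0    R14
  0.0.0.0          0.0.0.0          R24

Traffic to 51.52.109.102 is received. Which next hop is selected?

R7

Routes whose prefix contains 51.52.109.102:
  0.0.0.0/0 (default, matches everything) -> R24
  51.0.0.0/9 (51.0.0.0 - 51.127.255.255) -> R1
  51.0.0.0/10 (51.0.0.0 - 51.63.255.255) -> R2
  51.48.0.0/13 (51.48.0.0 - 51.55.255.255) -> R10
  51.52.0.0/14 (51.52.0.0 - 51.55.255.255) -> R26
  51.52.0.0/15 (51.52.0.0 - 51.53.255.255) -> R7
More-specific entries that do NOT match:
  51.52.109.68/30 (51.52.109.68 - 51.52.109.71) does not contain 51.52.109.102
  51.52.109.112/28 (51.52.109.112 - 51.52.109.127) does not contain 51.52.109.102
  51.52.109.32/28 (51.52.109.32 - 51.52.109.47) does not contain 51.52.109.102
  51.52.100.0/22 (51.52.100.0 - 51.52.103.255) does not contain 51.52.109.102
  51.52.44.0/22 (51.52.44.0 - 51.52.47.255) does not contain 51.52.109.102
  51.54.104.0/21 (51.54.104.0 - 51.54.111.255) does not contain 51.52.109.102
  51.116.64.0/18 (51.116.64.0 - 51.116.127.255) does not contain 51.52.109.102
  51.52.128.0/17 (51.52.128.0 - 51.52.255.255) does not contain 51.52.109.102
Longest matching prefix is /15 -> next hop R7.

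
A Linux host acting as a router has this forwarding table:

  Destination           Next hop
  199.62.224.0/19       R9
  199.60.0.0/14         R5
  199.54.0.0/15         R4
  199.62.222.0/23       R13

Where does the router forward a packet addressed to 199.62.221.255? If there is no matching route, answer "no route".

R5

Routes whose prefix contains 199.62.221.255:
  199.60.0.0/14 (199.60.0.0 - 199.63.255.255) -> R5
More-specific entries that do NOT match:
  199.62.222.0/23 (199.62.222.0 - 199.62.223.255) does not contain 199.62.221.255
  199.62.224.0/19 (199.62.224.0 - 199.62.255.255) does not contain 199.62.221.255
  199.54.0.0/15 (199.54.0.0 - 199.55.255.255) does not contain 199.62.221.255
Longest matching prefix is /14 -> next hop R5.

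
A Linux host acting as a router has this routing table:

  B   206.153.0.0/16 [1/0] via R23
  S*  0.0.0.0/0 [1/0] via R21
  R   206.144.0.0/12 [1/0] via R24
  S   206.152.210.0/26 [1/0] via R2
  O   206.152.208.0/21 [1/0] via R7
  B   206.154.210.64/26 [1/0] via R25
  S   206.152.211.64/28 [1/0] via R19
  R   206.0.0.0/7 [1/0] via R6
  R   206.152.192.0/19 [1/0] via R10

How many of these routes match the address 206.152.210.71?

Prefixes containing 206.152.210.71:
  0.0.0.0/0 (default, matches everything)
  206.0.0.0/7 (206.0.0.0 - 207.255.255.255)
  206.144.0.0/12 (206.144.0.0 - 206.159.255.255)
  206.152.192.0/19 (206.152.192.0 - 206.152.223.255)
  206.152.208.0/21 (206.152.208.0 - 206.152.215.255)
Total matching entries: 5.

5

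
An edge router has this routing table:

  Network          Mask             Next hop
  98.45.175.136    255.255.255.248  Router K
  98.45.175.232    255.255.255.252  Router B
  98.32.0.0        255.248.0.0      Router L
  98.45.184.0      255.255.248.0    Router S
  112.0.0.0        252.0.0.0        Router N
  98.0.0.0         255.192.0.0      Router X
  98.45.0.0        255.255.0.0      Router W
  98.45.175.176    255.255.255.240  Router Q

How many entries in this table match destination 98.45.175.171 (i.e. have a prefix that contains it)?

Prefixes containing 98.45.175.171:
  98.0.0.0/10 (98.0.0.0 - 98.63.255.255)
  98.45.0.0/16 (98.45.0.0 - 98.45.255.255)
Total matching entries: 2.

2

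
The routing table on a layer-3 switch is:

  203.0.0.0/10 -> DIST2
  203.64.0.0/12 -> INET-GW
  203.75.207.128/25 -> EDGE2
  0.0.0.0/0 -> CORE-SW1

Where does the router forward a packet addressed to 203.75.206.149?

INET-GW

Routes whose prefix contains 203.75.206.149:
  0.0.0.0/0 (default, matches everything) -> CORE-SW1
  203.64.0.0/12 (203.64.0.0 - 203.79.255.255) -> INET-GW
More-specific entries that do NOT match:
  203.75.207.128/25 (203.75.207.128 - 203.75.207.255) does not contain 203.75.206.149
Longest matching prefix is /12 -> next hop INET-GW.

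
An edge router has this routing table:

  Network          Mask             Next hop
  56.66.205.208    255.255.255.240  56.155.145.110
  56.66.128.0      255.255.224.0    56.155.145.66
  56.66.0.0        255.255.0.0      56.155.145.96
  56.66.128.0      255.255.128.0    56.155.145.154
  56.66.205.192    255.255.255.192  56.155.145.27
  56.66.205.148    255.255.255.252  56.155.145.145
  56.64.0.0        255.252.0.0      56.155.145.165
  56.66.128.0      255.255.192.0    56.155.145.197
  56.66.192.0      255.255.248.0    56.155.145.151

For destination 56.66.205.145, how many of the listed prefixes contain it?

3

Prefixes containing 56.66.205.145:
  56.64.0.0/14 (56.64.0.0 - 56.67.255.255)
  56.66.0.0/16 (56.66.0.0 - 56.66.255.255)
  56.66.128.0/17 (56.66.128.0 - 56.66.255.255)
Total matching entries: 3.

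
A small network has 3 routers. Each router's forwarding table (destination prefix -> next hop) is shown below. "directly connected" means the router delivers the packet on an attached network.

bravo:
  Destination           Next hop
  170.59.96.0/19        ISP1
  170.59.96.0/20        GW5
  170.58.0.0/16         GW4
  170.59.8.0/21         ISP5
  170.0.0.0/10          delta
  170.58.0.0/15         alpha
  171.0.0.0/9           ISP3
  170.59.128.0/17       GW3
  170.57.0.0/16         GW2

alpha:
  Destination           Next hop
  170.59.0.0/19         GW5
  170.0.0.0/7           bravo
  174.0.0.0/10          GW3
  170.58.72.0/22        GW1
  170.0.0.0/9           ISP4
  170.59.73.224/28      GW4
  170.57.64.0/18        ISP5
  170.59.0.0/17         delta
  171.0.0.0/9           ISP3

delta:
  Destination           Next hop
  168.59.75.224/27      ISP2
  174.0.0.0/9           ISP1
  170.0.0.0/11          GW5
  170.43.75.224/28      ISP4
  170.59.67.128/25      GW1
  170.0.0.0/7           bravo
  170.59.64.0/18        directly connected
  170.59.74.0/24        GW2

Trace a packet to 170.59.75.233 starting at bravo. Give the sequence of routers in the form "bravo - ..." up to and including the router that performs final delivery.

bravo - alpha - delta

At bravo: longest match for 170.59.75.233 is 170.58.0.0/15 -> alpha
At alpha: longest match for 170.59.75.233 is 170.59.0.0/17 -> delta
At delta: longest match for 170.59.75.233 is 170.59.64.0/18 -> directly connected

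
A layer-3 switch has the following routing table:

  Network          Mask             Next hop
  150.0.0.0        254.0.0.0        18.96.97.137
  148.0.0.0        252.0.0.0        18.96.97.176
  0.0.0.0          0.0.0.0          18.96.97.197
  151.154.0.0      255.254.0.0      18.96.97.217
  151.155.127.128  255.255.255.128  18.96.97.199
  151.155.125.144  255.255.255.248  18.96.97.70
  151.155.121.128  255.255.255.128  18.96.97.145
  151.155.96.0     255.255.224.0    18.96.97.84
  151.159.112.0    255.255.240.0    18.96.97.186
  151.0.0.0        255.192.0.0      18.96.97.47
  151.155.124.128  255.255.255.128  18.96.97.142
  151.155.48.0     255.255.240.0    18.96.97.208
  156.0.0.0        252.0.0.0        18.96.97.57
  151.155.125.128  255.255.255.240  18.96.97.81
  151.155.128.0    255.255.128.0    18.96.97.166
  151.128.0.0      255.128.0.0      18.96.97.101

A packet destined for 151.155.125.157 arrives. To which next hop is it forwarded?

Routes whose prefix contains 151.155.125.157:
  0.0.0.0/0 (default, matches everything) -> 18.96.97.197
  148.0.0.0/6 (148.0.0.0 - 151.255.255.255) -> 18.96.97.176
  150.0.0.0/7 (150.0.0.0 - 151.255.255.255) -> 18.96.97.137
  151.128.0.0/9 (151.128.0.0 - 151.255.255.255) -> 18.96.97.101
  151.154.0.0/15 (151.154.0.0 - 151.155.255.255) -> 18.96.97.217
  151.155.96.0/19 (151.155.96.0 - 151.155.127.255) -> 18.96.97.84
More-specific entries that do NOT match:
  151.155.125.144/29 (151.155.125.144 - 151.155.125.151) does not contain 151.155.125.157
  151.155.125.128/28 (151.155.125.128 - 151.155.125.143) does not contain 151.155.125.157
  151.155.127.128/25 (151.155.127.128 - 151.155.127.255) does not contain 151.155.125.157
  151.155.121.128/25 (151.155.121.128 - 151.155.121.255) does not contain 151.155.125.157
  151.155.124.128/25 (151.155.124.128 - 151.155.124.255) does not contain 151.155.125.157
  151.159.112.0/20 (151.159.112.0 - 151.159.127.255) does not contain 151.155.125.157
  151.155.48.0/20 (151.155.48.0 - 151.155.63.255) does not contain 151.155.125.157
Longest matching prefix is /19 -> next hop 18.96.97.84.

18.96.97.84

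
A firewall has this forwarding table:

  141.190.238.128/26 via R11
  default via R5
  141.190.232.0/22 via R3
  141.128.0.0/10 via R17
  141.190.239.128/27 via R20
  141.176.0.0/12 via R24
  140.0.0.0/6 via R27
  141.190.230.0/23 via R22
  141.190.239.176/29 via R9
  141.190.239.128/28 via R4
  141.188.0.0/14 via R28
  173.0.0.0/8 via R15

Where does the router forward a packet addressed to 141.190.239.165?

Routes whose prefix contains 141.190.239.165:
  0.0.0.0/0 (default, matches everything) -> R5
  140.0.0.0/6 (140.0.0.0 - 143.255.255.255) -> R27
  141.128.0.0/10 (141.128.0.0 - 141.191.255.255) -> R17
  141.176.0.0/12 (141.176.0.0 - 141.191.255.255) -> R24
  141.188.0.0/14 (141.188.0.0 - 141.191.255.255) -> R28
More-specific entries that do NOT match:
  141.190.239.176/29 (141.190.239.176 - 141.190.239.183) does not contain 141.190.239.165
  141.190.239.128/28 (141.190.239.128 - 141.190.239.143) does not contain 141.190.239.165
  141.190.239.128/27 (141.190.239.128 - 141.190.239.159) does not contain 141.190.239.165
  141.190.238.128/26 (141.190.238.128 - 141.190.238.191) does not contain 141.190.239.165
  141.190.230.0/23 (141.190.230.0 - 141.190.231.255) does not contain 141.190.239.165
  141.190.232.0/22 (141.190.232.0 - 141.190.235.255) does not contain 141.190.239.165
Longest matching prefix is /14 -> next hop R28.

R28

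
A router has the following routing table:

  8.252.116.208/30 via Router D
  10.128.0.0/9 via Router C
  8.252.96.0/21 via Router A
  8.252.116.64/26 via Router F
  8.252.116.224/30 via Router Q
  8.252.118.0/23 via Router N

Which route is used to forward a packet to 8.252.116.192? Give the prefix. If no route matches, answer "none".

none

8.252.116.192 is outside every listed prefix and there is no default route.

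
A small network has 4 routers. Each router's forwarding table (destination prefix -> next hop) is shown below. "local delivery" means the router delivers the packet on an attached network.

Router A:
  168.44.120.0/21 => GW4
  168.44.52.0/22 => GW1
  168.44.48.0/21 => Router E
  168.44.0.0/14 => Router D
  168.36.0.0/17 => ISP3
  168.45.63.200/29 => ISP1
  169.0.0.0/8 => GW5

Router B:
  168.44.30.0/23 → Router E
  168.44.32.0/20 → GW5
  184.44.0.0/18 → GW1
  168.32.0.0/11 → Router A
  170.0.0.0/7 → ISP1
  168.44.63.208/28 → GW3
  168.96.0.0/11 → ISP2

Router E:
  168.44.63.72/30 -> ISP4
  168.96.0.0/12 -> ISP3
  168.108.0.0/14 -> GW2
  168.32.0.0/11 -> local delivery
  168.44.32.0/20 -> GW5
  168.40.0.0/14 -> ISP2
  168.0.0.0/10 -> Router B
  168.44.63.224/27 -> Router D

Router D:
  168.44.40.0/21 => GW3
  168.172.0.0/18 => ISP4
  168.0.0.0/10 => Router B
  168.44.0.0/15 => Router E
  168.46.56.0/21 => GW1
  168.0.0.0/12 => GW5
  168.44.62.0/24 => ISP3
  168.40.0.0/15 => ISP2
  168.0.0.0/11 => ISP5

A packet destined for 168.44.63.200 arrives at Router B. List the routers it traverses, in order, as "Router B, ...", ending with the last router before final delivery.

At Router B: longest match for 168.44.63.200 is 168.32.0.0/11 -> Router A
At Router A: longest match for 168.44.63.200 is 168.44.0.0/14 -> Router D
At Router D: longest match for 168.44.63.200 is 168.44.0.0/15 -> Router E
At Router E: longest match for 168.44.63.200 is 168.32.0.0/11 -> local delivery

Router B, Router A, Router D, Router E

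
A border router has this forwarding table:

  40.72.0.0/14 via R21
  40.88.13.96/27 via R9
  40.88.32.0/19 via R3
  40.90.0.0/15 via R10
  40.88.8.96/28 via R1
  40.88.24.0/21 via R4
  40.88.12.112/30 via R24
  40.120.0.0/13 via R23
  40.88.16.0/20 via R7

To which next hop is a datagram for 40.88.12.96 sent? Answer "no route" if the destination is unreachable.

no route

No entry's prefix contains 40.88.12.96; there is no default route.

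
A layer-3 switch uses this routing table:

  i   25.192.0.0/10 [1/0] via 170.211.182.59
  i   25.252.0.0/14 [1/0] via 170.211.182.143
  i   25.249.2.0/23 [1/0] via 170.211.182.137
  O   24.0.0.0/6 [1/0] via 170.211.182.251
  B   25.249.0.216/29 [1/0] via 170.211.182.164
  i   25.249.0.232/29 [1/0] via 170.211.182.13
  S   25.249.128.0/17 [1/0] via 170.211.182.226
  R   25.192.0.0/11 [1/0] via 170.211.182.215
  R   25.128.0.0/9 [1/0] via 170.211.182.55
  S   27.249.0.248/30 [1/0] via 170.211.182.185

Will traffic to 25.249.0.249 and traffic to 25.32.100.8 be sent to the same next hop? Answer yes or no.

no

25.249.0.249: longest match 25.192.0.0/10 -> 170.211.182.59
25.32.100.8: longest match 24.0.0.0/6 -> 170.211.182.251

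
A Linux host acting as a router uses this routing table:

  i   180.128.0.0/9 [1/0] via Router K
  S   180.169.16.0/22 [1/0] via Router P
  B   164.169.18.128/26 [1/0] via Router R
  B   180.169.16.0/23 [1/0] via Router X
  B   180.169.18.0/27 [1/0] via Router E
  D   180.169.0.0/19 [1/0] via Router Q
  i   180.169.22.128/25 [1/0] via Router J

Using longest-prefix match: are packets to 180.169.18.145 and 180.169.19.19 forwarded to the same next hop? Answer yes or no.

180.169.18.145: longest match 180.169.16.0/22 -> Router P
180.169.19.19: longest match 180.169.16.0/22 -> Router P

yes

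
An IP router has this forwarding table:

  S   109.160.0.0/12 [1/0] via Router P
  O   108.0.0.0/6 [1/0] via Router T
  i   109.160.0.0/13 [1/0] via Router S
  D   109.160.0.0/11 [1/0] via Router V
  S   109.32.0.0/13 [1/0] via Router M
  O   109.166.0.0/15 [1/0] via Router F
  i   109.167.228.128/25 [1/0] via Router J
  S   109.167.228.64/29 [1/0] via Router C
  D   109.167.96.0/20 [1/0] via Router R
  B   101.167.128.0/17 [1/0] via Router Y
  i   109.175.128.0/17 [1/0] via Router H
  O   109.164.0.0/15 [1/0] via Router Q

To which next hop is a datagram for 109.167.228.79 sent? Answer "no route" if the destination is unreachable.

Routes whose prefix contains 109.167.228.79:
  108.0.0.0/6 (108.0.0.0 - 111.255.255.255) -> Router T
  109.160.0.0/11 (109.160.0.0 - 109.191.255.255) -> Router V
  109.160.0.0/12 (109.160.0.0 - 109.175.255.255) -> Router P
  109.160.0.0/13 (109.160.0.0 - 109.167.255.255) -> Router S
  109.166.0.0/15 (109.166.0.0 - 109.167.255.255) -> Router F
More-specific entries that do NOT match:
  109.167.228.64/29 (109.167.228.64 - 109.167.228.71) does not contain 109.167.228.79
  109.167.228.128/25 (109.167.228.128 - 109.167.228.255) does not contain 109.167.228.79
  109.167.96.0/20 (109.167.96.0 - 109.167.111.255) does not contain 109.167.228.79
  101.167.128.0/17 (101.167.128.0 - 101.167.255.255) does not contain 109.167.228.79
  109.175.128.0/17 (109.175.128.0 - 109.175.255.255) does not contain 109.167.228.79
Longest matching prefix is /15 -> next hop Router F.

Router F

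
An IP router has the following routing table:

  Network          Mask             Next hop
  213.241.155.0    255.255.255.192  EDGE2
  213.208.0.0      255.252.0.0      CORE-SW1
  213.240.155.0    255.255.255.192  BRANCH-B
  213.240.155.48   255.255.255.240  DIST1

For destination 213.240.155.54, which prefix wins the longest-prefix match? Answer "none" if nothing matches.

Entries matching 213.240.155.54:
  213.240.155.0/26 (213.240.155.0 - 213.240.155.63)
  213.240.155.48/28 (213.240.155.48 - 213.240.155.63)
Most specific is 213.240.155.48/28.

213.240.155.48/28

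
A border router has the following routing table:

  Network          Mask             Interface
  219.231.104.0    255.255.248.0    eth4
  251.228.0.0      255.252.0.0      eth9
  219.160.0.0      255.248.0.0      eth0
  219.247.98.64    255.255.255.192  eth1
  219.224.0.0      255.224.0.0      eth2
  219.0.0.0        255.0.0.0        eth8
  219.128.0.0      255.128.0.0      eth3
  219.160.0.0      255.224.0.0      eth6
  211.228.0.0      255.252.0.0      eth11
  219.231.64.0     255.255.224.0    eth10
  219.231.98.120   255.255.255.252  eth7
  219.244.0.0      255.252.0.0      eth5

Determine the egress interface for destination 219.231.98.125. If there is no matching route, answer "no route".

eth2

Routes whose prefix contains 219.231.98.125:
  219.0.0.0/8 (219.0.0.0 - 219.255.255.255) -> eth8
  219.128.0.0/9 (219.128.0.0 - 219.255.255.255) -> eth3
  219.224.0.0/11 (219.224.0.0 - 219.255.255.255) -> eth2
More-specific entries that do NOT match:
  219.231.98.120/30 (219.231.98.120 - 219.231.98.123) does not contain 219.231.98.125
  219.247.98.64/26 (219.247.98.64 - 219.247.98.127) does not contain 219.231.98.125
  219.231.104.0/21 (219.231.104.0 - 219.231.111.255) does not contain 219.231.98.125
  219.231.64.0/19 (219.231.64.0 - 219.231.95.255) does not contain 219.231.98.125
  251.228.0.0/14 (251.228.0.0 - 251.231.255.255) does not contain 219.231.98.125
  211.228.0.0/14 (211.228.0.0 - 211.231.255.255) does not contain 219.231.98.125
  219.244.0.0/14 (219.244.0.0 - 219.247.255.255) does not contain 219.231.98.125
  219.160.0.0/13 (219.160.0.0 - 219.167.255.255) does not contain 219.231.98.125
Longest matching prefix is /11 -> interface eth2.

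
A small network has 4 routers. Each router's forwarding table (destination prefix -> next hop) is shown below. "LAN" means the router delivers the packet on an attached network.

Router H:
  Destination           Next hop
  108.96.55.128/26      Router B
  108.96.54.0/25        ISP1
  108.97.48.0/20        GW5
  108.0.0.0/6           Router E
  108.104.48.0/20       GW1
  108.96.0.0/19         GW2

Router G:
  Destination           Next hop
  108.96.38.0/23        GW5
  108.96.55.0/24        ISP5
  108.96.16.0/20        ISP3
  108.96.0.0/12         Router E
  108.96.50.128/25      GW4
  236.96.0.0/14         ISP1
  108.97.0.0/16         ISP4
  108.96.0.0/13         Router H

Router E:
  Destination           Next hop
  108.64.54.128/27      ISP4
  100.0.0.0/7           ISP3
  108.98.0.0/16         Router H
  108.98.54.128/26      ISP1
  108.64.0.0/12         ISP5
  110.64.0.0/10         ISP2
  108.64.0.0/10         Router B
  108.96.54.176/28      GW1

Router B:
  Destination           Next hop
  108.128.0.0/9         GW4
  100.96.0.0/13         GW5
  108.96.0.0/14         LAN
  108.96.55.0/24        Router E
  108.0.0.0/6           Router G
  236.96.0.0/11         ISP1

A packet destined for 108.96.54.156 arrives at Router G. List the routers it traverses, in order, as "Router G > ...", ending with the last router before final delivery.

At Router G: longest match for 108.96.54.156 is 108.96.0.0/13 -> Router H
At Router H: longest match for 108.96.54.156 is 108.0.0.0/6 -> Router E
At Router E: longest match for 108.96.54.156 is 108.64.0.0/10 -> Router B
At Router B: longest match for 108.96.54.156 is 108.96.0.0/14 -> LAN

Router G > Router H > Router E > Router B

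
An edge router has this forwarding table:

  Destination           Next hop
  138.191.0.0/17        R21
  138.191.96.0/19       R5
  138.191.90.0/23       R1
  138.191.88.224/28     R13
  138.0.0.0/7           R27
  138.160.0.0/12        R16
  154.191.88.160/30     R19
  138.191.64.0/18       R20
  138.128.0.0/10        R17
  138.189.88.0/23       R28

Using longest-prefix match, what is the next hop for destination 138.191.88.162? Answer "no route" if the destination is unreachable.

Routes whose prefix contains 138.191.88.162:
  138.0.0.0/7 (138.0.0.0 - 139.255.255.255) -> R27
  138.128.0.0/10 (138.128.0.0 - 138.191.255.255) -> R17
  138.191.0.0/17 (138.191.0.0 - 138.191.127.255) -> R21
  138.191.64.0/18 (138.191.64.0 - 138.191.127.255) -> R20
More-specific entries that do NOT match:
  154.191.88.160/30 (154.191.88.160 - 154.191.88.163) does not contain 138.191.88.162
  138.191.88.224/28 (138.191.88.224 - 138.191.88.239) does not contain 138.191.88.162
  138.191.90.0/23 (138.191.90.0 - 138.191.91.255) does not contain 138.191.88.162
  138.189.88.0/23 (138.189.88.0 - 138.189.89.255) does not contain 138.191.88.162
  138.191.96.0/19 (138.191.96.0 - 138.191.127.255) does not contain 138.191.88.162
Longest matching prefix is /18 -> next hop R20.

R20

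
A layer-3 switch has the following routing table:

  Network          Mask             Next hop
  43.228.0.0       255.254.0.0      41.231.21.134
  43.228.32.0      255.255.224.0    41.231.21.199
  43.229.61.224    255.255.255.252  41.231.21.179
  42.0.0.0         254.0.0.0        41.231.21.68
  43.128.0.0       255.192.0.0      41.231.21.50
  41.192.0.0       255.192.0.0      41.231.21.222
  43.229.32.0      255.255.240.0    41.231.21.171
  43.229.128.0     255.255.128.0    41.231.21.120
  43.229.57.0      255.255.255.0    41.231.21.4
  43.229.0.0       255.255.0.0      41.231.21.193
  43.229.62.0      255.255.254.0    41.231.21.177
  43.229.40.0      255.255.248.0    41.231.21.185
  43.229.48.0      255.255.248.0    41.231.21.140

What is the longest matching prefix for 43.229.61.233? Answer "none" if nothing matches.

43.229.0.0/16

Entries matching 43.229.61.233:
  42.0.0.0/7 (42.0.0.0 - 43.255.255.255)
  43.228.0.0/15 (43.228.0.0 - 43.229.255.255)
  43.229.0.0/16 (43.229.0.0 - 43.229.255.255)
Most specific is 43.229.0.0/16.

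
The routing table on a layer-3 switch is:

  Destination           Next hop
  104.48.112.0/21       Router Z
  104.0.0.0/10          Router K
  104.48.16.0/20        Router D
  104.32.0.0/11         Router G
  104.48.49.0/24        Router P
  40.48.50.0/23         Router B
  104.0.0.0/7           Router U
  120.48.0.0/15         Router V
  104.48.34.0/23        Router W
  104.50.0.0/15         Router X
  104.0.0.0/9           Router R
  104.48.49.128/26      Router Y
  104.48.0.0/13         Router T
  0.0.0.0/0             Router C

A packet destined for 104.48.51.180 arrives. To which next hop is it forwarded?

Routes whose prefix contains 104.48.51.180:
  0.0.0.0/0 (default, matches everything) -> Router C
  104.0.0.0/7 (104.0.0.0 - 105.255.255.255) -> Router U
  104.0.0.0/9 (104.0.0.0 - 104.127.255.255) -> Router R
  104.0.0.0/10 (104.0.0.0 - 104.63.255.255) -> Router K
  104.32.0.0/11 (104.32.0.0 - 104.63.255.255) -> Router G
  104.48.0.0/13 (104.48.0.0 - 104.55.255.255) -> Router T
More-specific entries that do NOT match:
  104.48.49.128/26 (104.48.49.128 - 104.48.49.191) does not contain 104.48.51.180
  104.48.49.0/24 (104.48.49.0 - 104.48.49.255) does not contain 104.48.51.180
  40.48.50.0/23 (40.48.50.0 - 40.48.51.255) does not contain 104.48.51.180
  104.48.34.0/23 (104.48.34.0 - 104.48.35.255) does not contain 104.48.51.180
  104.48.112.0/21 (104.48.112.0 - 104.48.119.255) does not contain 104.48.51.180
  104.48.16.0/20 (104.48.16.0 - 104.48.31.255) does not contain 104.48.51.180
  120.48.0.0/15 (120.48.0.0 - 120.49.255.255) does not contain 104.48.51.180
  104.50.0.0/15 (104.50.0.0 - 104.51.255.255) does not contain 104.48.51.180
Longest matching prefix is /13 -> next hop Router T.

Router T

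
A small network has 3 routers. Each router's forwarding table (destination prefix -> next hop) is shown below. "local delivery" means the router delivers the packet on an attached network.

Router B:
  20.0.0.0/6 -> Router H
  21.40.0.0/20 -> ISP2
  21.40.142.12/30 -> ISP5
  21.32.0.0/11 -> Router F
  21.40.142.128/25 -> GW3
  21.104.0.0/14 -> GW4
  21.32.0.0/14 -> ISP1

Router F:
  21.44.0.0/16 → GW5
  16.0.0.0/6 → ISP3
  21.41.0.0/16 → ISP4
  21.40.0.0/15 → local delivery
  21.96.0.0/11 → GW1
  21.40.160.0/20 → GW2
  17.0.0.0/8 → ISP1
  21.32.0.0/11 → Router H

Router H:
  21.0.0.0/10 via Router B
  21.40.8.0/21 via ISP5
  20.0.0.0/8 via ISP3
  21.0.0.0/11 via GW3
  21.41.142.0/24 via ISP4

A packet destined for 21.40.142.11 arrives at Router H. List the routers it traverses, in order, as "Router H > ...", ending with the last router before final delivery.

At Router H: longest match for 21.40.142.11 is 21.0.0.0/10 -> Router B
At Router B: longest match for 21.40.142.11 is 21.32.0.0/11 -> Router F
At Router F: longest match for 21.40.142.11 is 21.40.0.0/15 -> local delivery

Router H > Router B > Router F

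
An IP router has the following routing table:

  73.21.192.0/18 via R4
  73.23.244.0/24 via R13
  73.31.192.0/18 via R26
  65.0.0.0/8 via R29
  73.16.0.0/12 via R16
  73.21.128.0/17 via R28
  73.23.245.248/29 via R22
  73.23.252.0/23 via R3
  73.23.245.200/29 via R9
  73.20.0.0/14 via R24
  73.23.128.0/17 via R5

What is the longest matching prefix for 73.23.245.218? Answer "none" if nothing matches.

73.23.128.0/17

Entries matching 73.23.245.218:
  73.16.0.0/12 (73.16.0.0 - 73.31.255.255)
  73.20.0.0/14 (73.20.0.0 - 73.23.255.255)
  73.23.128.0/17 (73.23.128.0 - 73.23.255.255)
Most specific is 73.23.128.0/17.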